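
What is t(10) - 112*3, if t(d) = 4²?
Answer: -320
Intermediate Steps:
t(d) = 16
t(10) - 112*3 = 16 - 112*3 = 16 - 336 = -320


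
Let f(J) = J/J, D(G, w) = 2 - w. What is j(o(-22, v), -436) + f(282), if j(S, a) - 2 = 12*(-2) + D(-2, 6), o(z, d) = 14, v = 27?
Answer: -25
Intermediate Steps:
j(S, a) = -26 (j(S, a) = 2 + (12*(-2) + (2 - 1*6)) = 2 + (-24 + (2 - 6)) = 2 + (-24 - 4) = 2 - 28 = -26)
f(J) = 1
j(o(-22, v), -436) + f(282) = -26 + 1 = -25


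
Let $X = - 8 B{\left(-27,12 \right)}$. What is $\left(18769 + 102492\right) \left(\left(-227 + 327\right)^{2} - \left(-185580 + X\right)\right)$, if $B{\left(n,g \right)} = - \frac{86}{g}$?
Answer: $\frac{71127822248}{3} \approx 2.3709 \cdot 10^{10}$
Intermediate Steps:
$X = \frac{172}{3}$ ($X = - 8 \left(- \frac{86}{12}\right) = - 8 \left(\left(-86\right) \frac{1}{12}\right) = \left(-8\right) \left(- \frac{43}{6}\right) = \frac{172}{3} \approx 57.333$)
$\left(18769 + 102492\right) \left(\left(-227 + 327\right)^{2} - \left(-185580 + X\right)\right) = \left(18769 + 102492\right) \left(\left(-227 + 327\right)^{2} + \left(65365 - \left(\frac{172}{3} - 120215\right)\right)\right) = 121261 \left(100^{2} + \left(65365 - - \frac{360473}{3}\right)\right) = 121261 \left(10000 + \left(65365 + \frac{360473}{3}\right)\right) = 121261 \left(10000 + \frac{556568}{3}\right) = 121261 \cdot \frac{586568}{3} = \frac{71127822248}{3}$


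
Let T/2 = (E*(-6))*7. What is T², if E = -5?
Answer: 176400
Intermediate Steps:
T = 420 (T = 2*(-5*(-6)*7) = 2*(30*7) = 2*210 = 420)
T² = 420² = 176400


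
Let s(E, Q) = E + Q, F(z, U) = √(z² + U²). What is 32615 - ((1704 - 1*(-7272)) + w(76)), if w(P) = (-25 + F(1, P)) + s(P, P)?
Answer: 23512 - √5777 ≈ 23436.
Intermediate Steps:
F(z, U) = √(U² + z²)
w(P) = -25 + √(1 + P²) + 2*P (w(P) = (-25 + √(P² + 1²)) + (P + P) = (-25 + √(P² + 1)) + 2*P = (-25 + √(1 + P²)) + 2*P = -25 + √(1 + P²) + 2*P)
32615 - ((1704 - 1*(-7272)) + w(76)) = 32615 - ((1704 - 1*(-7272)) + (-25 + √(1 + 76²) + 2*76)) = 32615 - ((1704 + 7272) + (-25 + √(1 + 5776) + 152)) = 32615 - (8976 + (-25 + √5777 + 152)) = 32615 - (8976 + (127 + √5777)) = 32615 - (9103 + √5777) = 32615 + (-9103 - √5777) = 23512 - √5777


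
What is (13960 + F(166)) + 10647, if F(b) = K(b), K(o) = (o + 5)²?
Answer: 53848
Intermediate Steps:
K(o) = (5 + o)²
F(b) = (5 + b)²
(13960 + F(166)) + 10647 = (13960 + (5 + 166)²) + 10647 = (13960 + 171²) + 10647 = (13960 + 29241) + 10647 = 43201 + 10647 = 53848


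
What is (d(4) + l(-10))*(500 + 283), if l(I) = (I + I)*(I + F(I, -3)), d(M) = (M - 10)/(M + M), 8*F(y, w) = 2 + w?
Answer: 631881/4 ≈ 1.5797e+5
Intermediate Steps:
F(y, w) = ¼ + w/8 (F(y, w) = (2 + w)/8 = ¼ + w/8)
d(M) = (-10 + M)/(2*M) (d(M) = (-10 + M)/((2*M)) = (-10 + M)*(1/(2*M)) = (-10 + M)/(2*M))
l(I) = 2*I*(-⅛ + I) (l(I) = (I + I)*(I + (¼ + (⅛)*(-3))) = (2*I)*(I + (¼ - 3/8)) = (2*I)*(I - ⅛) = (2*I)*(-⅛ + I) = 2*I*(-⅛ + I))
(d(4) + l(-10))*(500 + 283) = ((½)*(-10 + 4)/4 + (¼)*(-10)*(-1 + 8*(-10)))*(500 + 283) = ((½)*(¼)*(-6) + (¼)*(-10)*(-1 - 80))*783 = (-¾ + (¼)*(-10)*(-81))*783 = (-¾ + 405/2)*783 = (807/4)*783 = 631881/4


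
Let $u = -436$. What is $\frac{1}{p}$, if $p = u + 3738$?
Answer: $\frac{1}{3302} \approx 0.00030285$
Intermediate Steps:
$p = 3302$ ($p = -436 + 3738 = 3302$)
$\frac{1}{p} = \frac{1}{3302}$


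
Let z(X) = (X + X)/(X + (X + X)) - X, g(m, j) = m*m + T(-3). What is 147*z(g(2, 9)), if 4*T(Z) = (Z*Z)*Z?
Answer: 2009/4 ≈ 502.25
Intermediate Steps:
T(Z) = Z³/4 (T(Z) = ((Z*Z)*Z)/4 = (Z²*Z)/4 = Z³/4)
g(m, j) = -27/4 + m² (g(m, j) = m*m + (¼)*(-3)³ = m² + (¼)*(-27) = m² - 27/4 = -27/4 + m²)
z(X) = ⅔ - X (z(X) = (2*X)/(X + 2*X) - X = (2*X)/((3*X)) - X = (2*X)*(1/(3*X)) - X = ⅔ - X)
147*z(g(2, 9)) = 147*(⅔ - (-27/4 + 2²)) = 147*(⅔ - (-27/4 + 4)) = 147*(⅔ - 1*(-11/4)) = 147*(⅔ + 11/4) = 147*(41/12) = 2009/4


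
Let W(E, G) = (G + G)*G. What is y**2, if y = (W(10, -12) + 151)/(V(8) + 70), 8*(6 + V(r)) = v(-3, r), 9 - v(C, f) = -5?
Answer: 3083536/69169 ≈ 44.580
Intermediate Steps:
v(C, f) = 14 (v(C, f) = 9 - 1*(-5) = 9 + 5 = 14)
V(r) = -17/4 (V(r) = -6 + (1/8)*14 = -6 + 7/4 = -17/4)
W(E, G) = 2*G**2 (W(E, G) = (2*G)*G = 2*G**2)
y = 1756/263 (y = (2*(-12)**2 + 151)/(-17/4 + 70) = (2*144 + 151)/(263/4) = (288 + 151)*(4/263) = 439*(4/263) = 1756/263 ≈ 6.6768)
y**2 = (1756/263)**2 = 3083536/69169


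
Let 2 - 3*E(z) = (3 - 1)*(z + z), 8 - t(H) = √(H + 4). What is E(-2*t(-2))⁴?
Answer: 22336528/81 - 3156736*√2/27 ≈ 1.1042e+5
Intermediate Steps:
t(H) = 8 - √(4 + H) (t(H) = 8 - √(H + 4) = 8 - √(4 + H))
E(z) = ⅔ - 4*z/3 (E(z) = ⅔ - (3 - 1)*(z + z)/3 = ⅔ - 2*2*z/3 = ⅔ - 4*z/3)
E(-2*t(-2))⁴ = (⅔ - (-8)*(8 - √(4 - 2))/3)⁴ = (⅔ - (-8)*(8 - √2)/3)⁴ = (⅔ - 4*(-16 + 2*√2)/3)⁴ = (⅔ + (64/3 - 8*√2/3))⁴ = (22 - 8*√2/3)⁴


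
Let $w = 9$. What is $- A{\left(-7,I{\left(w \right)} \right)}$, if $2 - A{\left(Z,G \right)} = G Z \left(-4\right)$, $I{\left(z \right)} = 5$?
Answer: $138$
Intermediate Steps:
$A{\left(Z,G \right)} = 2 + 4 G Z$ ($A{\left(Z,G \right)} = 2 - G Z \left(-4\right) = 2 - - 4 G Z = 2 + 4 G Z$)
$- A{\left(-7,I{\left(w \right)} \right)} = - (2 + 4 \cdot 5 \left(-7\right)) = - (2 - 140) = \left(-1\right) \left(-138\right) = 138$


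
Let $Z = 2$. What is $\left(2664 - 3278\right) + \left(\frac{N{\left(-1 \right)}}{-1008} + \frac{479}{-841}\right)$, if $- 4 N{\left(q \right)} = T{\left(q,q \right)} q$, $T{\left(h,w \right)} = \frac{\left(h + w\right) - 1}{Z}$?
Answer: $- \frac{1389300023}{2260608} \approx -614.57$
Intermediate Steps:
$T{\left(h,w \right)} = - \frac{1}{2} + \frac{h}{2} + \frac{w}{2}$ ($T{\left(h,w \right)} = \frac{\left(h + w\right) - 1}{2} = \left(-1 + h + w\right) \frac{1}{2} = - \frac{1}{2} + \frac{h}{2} + \frac{w}{2}$)
$N{\left(q \right)} = - \frac{q \left(- \frac{1}{2} + q\right)}{4}$ ($N{\left(q \right)} = - \frac{\left(- \frac{1}{2} + \frac{q}{2} + \frac{q}{2}\right) q}{4} = - \frac{\left(- \frac{1}{2} + q\right) q}{4} = - \frac{q \left(- \frac{1}{2} + q\right)}{4}$)
$\left(2664 - 3278\right) + \left(\frac{N{\left(-1 \right)}}{-1008} + \frac{479}{-841}\right) = \left(2664 - 3278\right) + \left(\frac{\frac{1}{8} \left(-1\right) \left(1 - -2\right)}{-1008} + \frac{479}{-841}\right) = -614 + \left(\frac{1}{8} \left(-1\right) \left(1 + 2\right) \left(- \frac{1}{1008}\right) + 479 \left(- \frac{1}{841}\right)\right) = -614 - \left(\frac{479}{841} - \frac{1}{8} \left(-1\right) 3 \left(- \frac{1}{1008}\right)\right) = -614 - \frac{1286711}{2260608} = - \frac{1389300023}{2260608}$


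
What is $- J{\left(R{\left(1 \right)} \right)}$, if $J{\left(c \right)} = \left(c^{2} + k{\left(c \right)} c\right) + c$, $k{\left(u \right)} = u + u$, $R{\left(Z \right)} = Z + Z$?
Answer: $-14$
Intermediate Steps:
$R{\left(Z \right)} = 2 Z$
$k{\left(u \right)} = 2 u$
$J{\left(c \right)} = c + 3 c^{2}$ ($J{\left(c \right)} = \left(c^{2} + 2 c c\right) + c = \left(c^{2} + 2 c^{2}\right) + c = 3 c^{2} + c = c + 3 c^{2}$)
$- J{\left(R{\left(1 \right)} \right)} = - 2 \cdot 1 \left(1 + 3 \cdot 2 \cdot 1\right) = - 2 \left(1 + 3 \cdot 2\right) = - 2 \left(1 + 6\right) = - 2 \cdot 7 = \left(-1\right) 14 = -14$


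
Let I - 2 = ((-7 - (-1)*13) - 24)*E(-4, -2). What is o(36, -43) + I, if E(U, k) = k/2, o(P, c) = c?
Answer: -23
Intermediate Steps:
E(U, k) = k/2 (E(U, k) = k*(1/2) = k/2)
I = 20 (I = 2 + ((-7 - (-1)*13) - 24)*((1/2)*(-2)) = 2 + ((-7 - 1*(-13)) - 24)*(-1) = 2 + ((-7 + 13) - 24)*(-1) = 2 + (6 - 24)*(-1) = 2 - 18*(-1) = 2 + 18 = 20)
o(36, -43) + I = -43 + 20 = -23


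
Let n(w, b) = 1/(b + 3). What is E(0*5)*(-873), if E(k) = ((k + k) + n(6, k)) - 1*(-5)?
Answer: -4656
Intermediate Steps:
n(w, b) = 1/(3 + b)
E(k) = 5 + 1/(3 + k) + 2*k (E(k) = ((k + k) + 1/(3 + k)) - 1*(-5) = (2*k + 1/(3 + k)) + 5 = (1/(3 + k) + 2*k) + 5 = 5 + 1/(3 + k) + 2*k)
E(0*5)*(-873) = ((1 + (3 + 0*5)*(5 + 2*(0*5)))/(3 + 0*5))*(-873) = ((1 + (3 + 0)*(5 + 2*0))/(3 + 0))*(-873) = ((1 + 3*(5 + 0))/3)*(-873) = ((1 + 3*5)/3)*(-873) = ((1 + 15)/3)*(-873) = ((⅓)*16)*(-873) = (16/3)*(-873) = -4656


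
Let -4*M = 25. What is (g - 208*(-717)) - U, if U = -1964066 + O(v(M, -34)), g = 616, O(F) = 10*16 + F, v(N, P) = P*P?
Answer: 2112502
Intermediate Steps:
M = -25/4 (M = -¼*25 = -25/4 ≈ -6.2500)
v(N, P) = P²
O(F) = 160 + F
U = -1962750 (U = -1964066 + (160 + (-34)²) = -1964066 + (160 + 1156) = -1964066 + 1316 = -1962750)
(g - 208*(-717)) - U = (616 - 208*(-717)) - 1*(-1962750) = (616 + 149136) + 1962750 = 149752 + 1962750 = 2112502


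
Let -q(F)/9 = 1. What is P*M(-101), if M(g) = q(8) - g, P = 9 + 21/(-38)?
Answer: 14766/19 ≈ 777.16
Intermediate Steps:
P = 321/38 (P = 9 + 21*(-1/38) = 9 - 21/38 = 321/38 ≈ 8.4474)
q(F) = -9 (q(F) = -9*1 = -9)
M(g) = -9 - g
P*M(-101) = 321*(-9 - 1*(-101))/38 = 321*(-9 + 101)/38 = (321/38)*92 = 14766/19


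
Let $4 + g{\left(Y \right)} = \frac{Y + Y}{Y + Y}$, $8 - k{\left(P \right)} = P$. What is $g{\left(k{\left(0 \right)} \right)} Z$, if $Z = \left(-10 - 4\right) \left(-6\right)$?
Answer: $-252$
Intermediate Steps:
$k{\left(P \right)} = 8 - P$
$g{\left(Y \right)} = -3$ ($g{\left(Y \right)} = -4 + \frac{Y + Y}{Y + Y} = -4 + \frac{2 Y}{2 Y} = -4 + 2 Y \frac{1}{2 Y} = -4 + 1 = -3$)
$Z = 84$ ($Z = \left(-10 - 4\right) \left(-6\right) = \left(-14\right) \left(-6\right) = 84$)
$g{\left(k{\left(0 \right)} \right)} Z = \left(-3\right) 84 = -252$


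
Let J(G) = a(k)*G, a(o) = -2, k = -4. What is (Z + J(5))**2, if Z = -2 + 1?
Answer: 121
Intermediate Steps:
J(G) = -2*G
Z = -1
(Z + J(5))**2 = (-1 - 2*5)**2 = (-1 - 10)**2 = (-11)**2 = 121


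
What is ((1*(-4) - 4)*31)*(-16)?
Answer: 3968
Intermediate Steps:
((1*(-4) - 4)*31)*(-16) = ((-4 - 4)*31)*(-16) = -8*31*(-16) = -248*(-16) = 3968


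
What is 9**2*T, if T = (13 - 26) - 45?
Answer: -4698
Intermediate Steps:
T = -58 (T = -13 - 45 = -58)
9**2*T = 9**2*(-58) = 81*(-58) = -4698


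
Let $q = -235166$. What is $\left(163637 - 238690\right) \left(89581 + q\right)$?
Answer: $10926591005$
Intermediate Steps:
$\left(163637 - 238690\right) \left(89581 + q\right) = \left(163637 - 238690\right) \left(89581 - 235166\right) = \left(-75053\right) \left(-145585\right) = 10926591005$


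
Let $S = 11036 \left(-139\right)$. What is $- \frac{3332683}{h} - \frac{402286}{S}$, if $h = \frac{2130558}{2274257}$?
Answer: $- \frac{1453349345315683067}{408535561779} \approx -3.5575 \cdot 10^{6}$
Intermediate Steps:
$h = \frac{2130558}{2274257}$ ($h = 2130558 \cdot \frac{1}{2274257} = \frac{2130558}{2274257} \approx 0.93682$)
$S = -1534004$
$- \frac{3332683}{h} - \frac{402286}{S} = - \frac{3332683}{\frac{2130558}{2274257}} - \frac{402286}{-1534004} = \left(-3332683\right) \frac{2274257}{2130558} - - \frac{201143}{767002} = - \frac{7579377641531}{2130558} + \frac{201143}{767002} = - \frac{1453349345315683067}{408535561779}$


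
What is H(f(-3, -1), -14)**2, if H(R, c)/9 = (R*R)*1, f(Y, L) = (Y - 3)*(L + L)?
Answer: 1679616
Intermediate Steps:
f(Y, L) = 2*L*(-3 + Y) (f(Y, L) = (-3 + Y)*(2*L) = 2*L*(-3 + Y))
H(R, c) = 9*R**2 (H(R, c) = 9*((R*R)*1) = 9*(R**2*1) = 9*R**2)
H(f(-3, -1), -14)**2 = (9*(2*(-1)*(-3 - 3))**2)**2 = (9*(2*(-1)*(-6))**2)**2 = (9*12**2)**2 = (9*144)**2 = 1296**2 = 1679616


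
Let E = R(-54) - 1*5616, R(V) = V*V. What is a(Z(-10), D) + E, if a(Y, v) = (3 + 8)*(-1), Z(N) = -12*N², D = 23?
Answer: -2711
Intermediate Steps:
R(V) = V²
E = -2700 (E = (-54)² - 1*5616 = 2916 - 5616 = -2700)
a(Y, v) = -11 (a(Y, v) = 11*(-1) = -11)
a(Z(-10), D) + E = -11 - 2700 = -2711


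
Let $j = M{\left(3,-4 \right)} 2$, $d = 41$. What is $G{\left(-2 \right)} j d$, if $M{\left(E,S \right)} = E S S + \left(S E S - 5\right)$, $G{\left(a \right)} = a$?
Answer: $-14924$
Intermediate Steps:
$M{\left(E,S \right)} = -5 + 2 E S^{2}$ ($M{\left(E,S \right)} = E S^{2} + \left(E S S - 5\right) = E S^{2} + \left(E S^{2} - 5\right) = E S^{2} + \left(-5 + E S^{2}\right) = -5 + 2 E S^{2}$)
$j = 182$ ($j = \left(-5 + 2 \cdot 3 \left(-4\right)^{2}\right) 2 = \left(-5 + 2 \cdot 3 \cdot 16\right) 2 = \left(-5 + 96\right) 2 = 91 \cdot 2 = 182$)
$G{\left(-2 \right)} j d = \left(-2\right) 182 \cdot 41 = \left(-364\right) 41 = -14924$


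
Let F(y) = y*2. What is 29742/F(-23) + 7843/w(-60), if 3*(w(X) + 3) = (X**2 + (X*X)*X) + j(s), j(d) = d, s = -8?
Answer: -3159394374/4885591 ≈ -646.68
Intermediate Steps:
F(y) = 2*y
w(X) = -17/3 + X**2/3 + X**3/3 (w(X) = -3 + ((X**2 + (X*X)*X) - 8)/3 = -3 + ((X**2 + X**2*X) - 8)/3 = -3 + ((X**2 + X**3) - 8)/3 = -3 + (-8 + X**2 + X**3)/3 = -3 + (-8/3 + X**2/3 + X**3/3) = -17/3 + X**2/3 + X**3/3)
29742/F(-23) + 7843/w(-60) = 29742/((2*(-23))) + 7843/(-17/3 + (1/3)*(-60)**2 + (1/3)*(-60)**3) = 29742/(-46) + 7843/(-17/3 + (1/3)*3600 + (1/3)*(-216000)) = 29742*(-1/46) + 7843/(-17/3 + 1200 - 72000) = -14871/23 + 7843/(-212417/3) = -14871/23 + 7843*(-3/212417) = -14871/23 - 23529/212417 = -3159394374/4885591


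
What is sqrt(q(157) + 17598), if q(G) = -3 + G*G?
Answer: 2*sqrt(10561) ≈ 205.53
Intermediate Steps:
q(G) = -3 + G**2
sqrt(q(157) + 17598) = sqrt((-3 + 157**2) + 17598) = sqrt((-3 + 24649) + 17598) = sqrt(24646 + 17598) = sqrt(42244) = 2*sqrt(10561)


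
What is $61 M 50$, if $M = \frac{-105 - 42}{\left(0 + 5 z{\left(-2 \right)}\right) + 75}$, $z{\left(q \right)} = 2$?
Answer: $- \frac{89670}{17} \approx -5274.7$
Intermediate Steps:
$M = - \frac{147}{85}$ ($M = \frac{-105 - 42}{\left(0 + 5 \cdot 2\right) + 75} = - \frac{147}{\left(0 + 10\right) + 75} = - \frac{147}{10 + 75} = - \frac{147}{85} \approx -1.7294$)
$61 M 50 = 61 \left(- \frac{147}{85}\right) 50 = \left(- \frac{8967}{85}\right) 50 = - \frac{89670}{17}$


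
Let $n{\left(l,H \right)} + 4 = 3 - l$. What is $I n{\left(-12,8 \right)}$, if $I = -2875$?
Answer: $-31625$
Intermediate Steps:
$n{\left(l,H \right)} = -1 - l$ ($n{\left(l,H \right)} = -4 - \left(-3 + l\right) = -1 - l$)
$I n{\left(-12,8 \right)} = - 2875 \left(-1 - -12\right) = - 2875 \left(-1 + 12\right) = \left(-2875\right) 11 = -31625$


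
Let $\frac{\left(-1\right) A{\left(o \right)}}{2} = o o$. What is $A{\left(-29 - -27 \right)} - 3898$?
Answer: $-3906$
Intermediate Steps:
$A{\left(o \right)} = - 2 o^{2}$ ($A{\left(o \right)} = - 2 o o = - 2 o^{2}$)
$A{\left(-29 - -27 \right)} - 3898 = - 2 \left(-29 - -27\right)^{2} - 3898 = - 2 \left(-29 + 27\right)^{2} - 3898 = - 2 \left(-2\right)^{2} - 3898 = \left(-2\right) 4 - 3898 = -8 - 3898 = -3906$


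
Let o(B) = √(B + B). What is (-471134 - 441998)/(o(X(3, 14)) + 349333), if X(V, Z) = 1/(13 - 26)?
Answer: -4146832832428/1586436083559 + 913132*I*√26/1586436083559 ≈ -2.6139 + 2.9349e-6*I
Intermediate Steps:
X(V, Z) = -1/13 (X(V, Z) = 1/(-13) = -1/13)
o(B) = √2*√B (o(B) = √(2*B) = √2*√B)
(-471134 - 441998)/(o(X(3, 14)) + 349333) = (-471134 - 441998)/(√2*√(-1/13) + 349333) = -913132/(√2*(I*√13/13) + 349333) = -913132/(I*√26/13 + 349333) = -913132/(349333 + I*√26/13)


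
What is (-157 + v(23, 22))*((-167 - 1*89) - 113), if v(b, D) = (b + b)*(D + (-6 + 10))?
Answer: -383391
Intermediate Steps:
v(b, D) = 2*b*(4 + D) (v(b, D) = (2*b)*(D + 4) = (2*b)*(4 + D) = 2*b*(4 + D))
(-157 + v(23, 22))*((-167 - 1*89) - 113) = (-157 + 2*23*(4 + 22))*((-167 - 1*89) - 113) = (-157 + 2*23*26)*((-167 - 89) - 113) = (-157 + 1196)*(-256 - 113) = 1039*(-369) = -383391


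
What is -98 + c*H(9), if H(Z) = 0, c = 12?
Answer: -98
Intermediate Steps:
-98 + c*H(9) = -98 + 12*0 = -98 + 0 = -98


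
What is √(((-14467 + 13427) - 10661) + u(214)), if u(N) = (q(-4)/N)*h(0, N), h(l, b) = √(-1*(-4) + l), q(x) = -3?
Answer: I*√133965070/107 ≈ 108.17*I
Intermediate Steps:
h(l, b) = √(4 + l)
u(N) = -6/N (u(N) = (-3/N)*√(4 + 0) = (-3/N)*√4 = -3/N*2 = -6/N)
√(((-14467 + 13427) - 10661) + u(214)) = √(((-14467 + 13427) - 10661) - 6/214) = √((-1040 - 10661) - 6*1/214) = √(-11701 - 3/107) = √(-1252010/107) = I*√133965070/107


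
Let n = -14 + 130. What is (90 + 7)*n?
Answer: 11252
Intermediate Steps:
n = 116
(90 + 7)*n = (90 + 7)*116 = 97*116 = 11252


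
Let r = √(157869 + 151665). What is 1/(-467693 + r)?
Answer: -467693/218736432715 - √309534/218736432715 ≈ -2.1407e-6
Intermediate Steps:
r = √309534 ≈ 556.36
1/(-467693 + r) = 1/(-467693 + √309534)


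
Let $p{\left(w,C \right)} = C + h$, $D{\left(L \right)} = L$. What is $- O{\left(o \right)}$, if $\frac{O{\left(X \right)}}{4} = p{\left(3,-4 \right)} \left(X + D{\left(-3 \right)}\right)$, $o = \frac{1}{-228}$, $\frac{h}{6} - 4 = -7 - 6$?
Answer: $- \frac{39730}{57} \approx -697.02$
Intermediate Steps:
$h = -54$ ($h = 24 + 6 \left(-7 - 6\right) = 24 + 6 \left(-13\right) = 24 - 78 = -54$)
$o = - \frac{1}{228} \approx -0.004386$
$p{\left(w,C \right)} = -54 + C$ ($p{\left(w,C \right)} = C - 54 = -54 + C$)
$O{\left(X \right)} = 696 - 232 X$ ($O{\left(X \right)} = 4 \left(-54 - 4\right) \left(X - 3\right) = 4 \left(- 58 \left(-3 + X\right)\right) = 4 \left(174 - 58 X\right) = 696 - 232 X$)
$- O{\left(o \right)} = - (696 - - \frac{58}{57}) = - (696 + \frac{58}{57}) = \left(-1\right) \frac{39730}{57} = - \frac{39730}{57}$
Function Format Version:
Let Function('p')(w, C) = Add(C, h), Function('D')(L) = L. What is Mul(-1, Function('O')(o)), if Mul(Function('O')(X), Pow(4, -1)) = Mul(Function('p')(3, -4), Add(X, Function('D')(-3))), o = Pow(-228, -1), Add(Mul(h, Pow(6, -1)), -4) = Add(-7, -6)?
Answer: Rational(-39730, 57) ≈ -697.02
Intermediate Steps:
h = -54 (h = Add(24, Mul(6, Add(-7, -6))) = Add(24, Mul(6, -13)) = Add(24, -78) = -54)
o = Rational(-1, 228) ≈ -0.0043860
Function('p')(w, C) = Add(-54, C) (Function('p')(w, C) = Add(C, -54) = Add(-54, C))
Function('O')(X) = Add(696, Mul(-232, X)) (Function('O')(X) = Mul(4, Mul(Add(-54, -4), Add(X, -3))) = Mul(4, Mul(-58, Add(-3, X))) = Mul(4, Add(174, Mul(-58, X))) = Add(696, Mul(-232, X)))
Mul(-1, Function('O')(o)) = Mul(-1, Add(696, Mul(-232, Rational(-1, 228)))) = Mul(-1, Add(696, Rational(58, 57))) = Mul(-1, Rational(39730, 57)) = Rational(-39730, 57)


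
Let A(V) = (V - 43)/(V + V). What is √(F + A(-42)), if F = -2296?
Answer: I*√4048359/42 ≈ 47.906*I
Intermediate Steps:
A(V) = (-43 + V)/(2*V) (A(V) = (-43 + V)/((2*V)) = (-43 + V)*(1/(2*V)) = (-43 + V)/(2*V))
√(F + A(-42)) = √(-2296 + (½)*(-43 - 42)/(-42)) = √(-2296 + (½)*(-1/42)*(-85)) = √(-2296 + 85/84) = √(-192779/84) = I*√4048359/42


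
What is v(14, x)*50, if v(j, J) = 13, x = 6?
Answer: 650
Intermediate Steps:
v(14, x)*50 = 13*50 = 650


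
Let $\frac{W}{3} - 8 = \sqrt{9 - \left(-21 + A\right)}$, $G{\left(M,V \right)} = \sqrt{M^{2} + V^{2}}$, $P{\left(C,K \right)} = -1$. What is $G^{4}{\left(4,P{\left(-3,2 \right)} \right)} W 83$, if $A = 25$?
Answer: $575688 + 71961 \sqrt{5} \approx 7.366 \cdot 10^{5}$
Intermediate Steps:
$W = 24 + 3 \sqrt{5}$ ($W = 24 + 3 \sqrt{9 + \left(21 - 25\right)} = 24 + 3 \sqrt{9 - 4} = 24 + 3 \sqrt{5} \approx 30.708$)
$G^{4}{\left(4,P{\left(-3,2 \right)} \right)} W 83 = \left(\sqrt{4^{2} + \left(-1\right)^{2}}\right)^{4} \left(24 + 3 \sqrt{5}\right) 83 = \left(\sqrt{16 + 1}\right)^{4} \left(24 + 3 \sqrt{5}\right) 83 = \left(\sqrt{17}\right)^{4} \left(24 + 3 \sqrt{5}\right) 83 = 289 \left(24 + 3 \sqrt{5}\right) 83 = \left(6936 + 867 \sqrt{5}\right) 83 = 575688 + 71961 \sqrt{5}$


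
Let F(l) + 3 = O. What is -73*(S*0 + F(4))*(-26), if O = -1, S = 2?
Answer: -7592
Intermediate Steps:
F(l) = -4 (F(l) = -3 - 1 = -4)
-73*(S*0 + F(4))*(-26) = -73*(2*0 - 4)*(-26) = -73*(0 - 4)*(-26) = -73*(-4)*(-26) = 292*(-26) = -7592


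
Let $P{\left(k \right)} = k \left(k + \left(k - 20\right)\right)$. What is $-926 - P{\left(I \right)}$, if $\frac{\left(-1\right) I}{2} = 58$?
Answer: $-30158$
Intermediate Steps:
$I = -116$ ($I = \left(-2\right) 58 = -116$)
$P{\left(k \right)} = k \left(-20 + 2 k\right)$ ($P{\left(k \right)} = k \left(k + \left(k - 20\right)\right) = k \left(k + \left(-20 + k\right)\right) = k \left(-20 + 2 k\right)$)
$-926 - P{\left(I \right)} = -926 - 2 \left(-116\right) \left(-10 - 116\right) = -926 - 2 \left(-116\right) \left(-126\right) = -926 - 29232 = -30158$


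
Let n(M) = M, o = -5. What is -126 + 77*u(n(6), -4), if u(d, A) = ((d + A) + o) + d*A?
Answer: -2205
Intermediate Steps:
u(d, A) = -5 + A + d + A*d (u(d, A) = ((d + A) - 5) + d*A = ((A + d) - 5) + A*d = (-5 + A + d) + A*d = -5 + A + d + A*d)
-126 + 77*u(n(6), -4) = -126 + 77*(-5 - 4 + 6 - 4*6) = -126 + 77*(-5 - 4 + 6 - 24) = -126 + 77*(-27) = -126 - 2079 = -2205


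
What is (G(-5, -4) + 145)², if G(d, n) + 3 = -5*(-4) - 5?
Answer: 24649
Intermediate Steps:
G(d, n) = 12 (G(d, n) = -3 + (-5*(-4) - 5) = -3 + (20 - 5) = -3 + 15 = 12)
(G(-5, -4) + 145)² = (12 + 145)² = 157² = 24649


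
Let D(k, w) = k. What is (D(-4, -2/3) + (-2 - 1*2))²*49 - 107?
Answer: 3029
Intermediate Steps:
(D(-4, -2/3) + (-2 - 1*2))²*49 - 107 = (-4 + (-2 - 1*2))²*49 - 107 = (-4 + (-2 - 2))²*49 - 107 = (-4 - 4)²*49 - 107 = (-8)²*49 - 107 = 64*49 - 107 = 3136 - 107 = 3029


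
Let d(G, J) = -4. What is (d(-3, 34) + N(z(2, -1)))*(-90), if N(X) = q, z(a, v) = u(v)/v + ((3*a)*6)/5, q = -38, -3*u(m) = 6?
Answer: 3780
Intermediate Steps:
u(m) = -2 (u(m) = -1/3*6 = -2)
z(a, v) = -2/v + 18*a/5 (z(a, v) = -2/v + ((3*a)*6)/5 = -2/v + (18*a)*(1/5) = -2/v + 18*a/5)
N(X) = -38
(d(-3, 34) + N(z(2, -1)))*(-90) = (-4 - 38)*(-90) = -42*(-90) = 3780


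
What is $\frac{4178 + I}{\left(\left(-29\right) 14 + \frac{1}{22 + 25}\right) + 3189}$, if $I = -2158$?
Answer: $\frac{47470}{65401} \approx 0.72583$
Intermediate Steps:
$\frac{4178 + I}{\left(\left(-29\right) 14 + \frac{1}{22 + 25}\right) + 3189} = \frac{4178 - 2158}{\left(\left(-29\right) 14 + \frac{1}{22 + 25}\right) + 3189} = \frac{2020}{\left(-406 + \frac{1}{47}\right) + 3189} = \frac{2020}{- \frac{19081}{47} + 3189} = \frac{2020}{\frac{130802}{47}} = 2020 \cdot \frac{47}{130802} = \frac{47470}{65401}$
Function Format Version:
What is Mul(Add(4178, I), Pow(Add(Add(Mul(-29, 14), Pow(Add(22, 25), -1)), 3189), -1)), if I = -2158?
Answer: Rational(47470, 65401) ≈ 0.72583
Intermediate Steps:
Mul(Add(4178, I), Pow(Add(Add(Mul(-29, 14), Pow(Add(22, 25), -1)), 3189), -1)) = Mul(Add(4178, -2158), Pow(Add(Add(Mul(-29, 14), Pow(Add(22, 25), -1)), 3189), -1)) = Mul(2020, Pow(Add(Add(-406, Pow(47, -1)), 3189), -1)) = Mul(2020, Pow(Add(Add(-406, Rational(1, 47)), 3189), -1)) = Mul(2020, Pow(Add(Rational(-19081, 47), 3189), -1)) = Mul(2020, Pow(Rational(130802, 47), -1)) = Mul(2020, Rational(47, 130802)) = Rational(47470, 65401)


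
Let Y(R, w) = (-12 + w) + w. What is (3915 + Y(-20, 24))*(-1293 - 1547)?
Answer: -11220840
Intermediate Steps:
Y(R, w) = -12 + 2*w
(3915 + Y(-20, 24))*(-1293 - 1547) = (3915 + (-12 + 2*24))*(-1293 - 1547) = (3915 + (-12 + 48))*(-2840) = (3915 + 36)*(-2840) = 3951*(-2840) = -11220840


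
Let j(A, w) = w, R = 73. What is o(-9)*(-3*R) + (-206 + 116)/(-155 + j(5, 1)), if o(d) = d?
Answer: 151812/77 ≈ 1971.6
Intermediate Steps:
o(-9)*(-3*R) + (-206 + 116)/(-155 + j(5, 1)) = -(-27)*73 + (-206 + 116)/(-155 + 1) = -9*(-219) - 90/(-154) = 1971 - 90*(-1/154) = 1971 + 45/77 = 151812/77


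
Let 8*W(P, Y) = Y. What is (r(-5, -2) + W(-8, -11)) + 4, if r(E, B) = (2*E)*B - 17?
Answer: 45/8 ≈ 5.6250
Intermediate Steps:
r(E, B) = -17 + 2*B*E (r(E, B) = 2*B*E - 17 = -17 + 2*B*E)
W(P, Y) = Y/8
(r(-5, -2) + W(-8, -11)) + 4 = ((-17 + 2*(-2)*(-5)) + (⅛)*(-11)) + 4 = ((-17 + 20) - 11/8) + 4 = (3 - 11/8) + 4 = 13/8 + 4 = 45/8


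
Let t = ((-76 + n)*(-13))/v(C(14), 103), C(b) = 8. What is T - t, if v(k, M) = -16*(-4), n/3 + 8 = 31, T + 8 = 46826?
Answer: 2996261/64 ≈ 46817.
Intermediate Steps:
T = 46818 (T = -8 + 46826 = 46818)
n = 69 (n = -24 + 3*31 = -24 + 93 = 69)
v(k, M) = 64
t = 91/64 (t = ((-76 + 69)*(-13))/64 = -7*(-13)*(1/64) = 91*(1/64) = 91/64 ≈ 1.4219)
T - t = 46818 - 1*91/64 = 46818 - 91/64 = 2996261/64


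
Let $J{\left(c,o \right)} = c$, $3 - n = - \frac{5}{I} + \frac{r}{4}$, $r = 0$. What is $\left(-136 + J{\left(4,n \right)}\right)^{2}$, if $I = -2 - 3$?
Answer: $17424$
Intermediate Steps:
$I = -5$ ($I = -2 - 3 = -5$)
$n = 2$ ($n = 3 - \left(- \frac{5}{-5} + \frac{0}{4}\right) = 3 - \left(\left(-5\right) \left(- \frac{1}{5}\right) + 0 \cdot \frac{1}{4}\right) = 3 - \left(1 + 0\right) = 3 - 1 = 2$)
$\left(-136 + J{\left(4,n \right)}\right)^{2} = \left(-136 + 4\right)^{2} = \left(-132\right)^{2} = 17424$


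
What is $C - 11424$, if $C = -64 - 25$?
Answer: $-11513$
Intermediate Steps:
$C = -89$
$C - 11424 = -89 - 11424 = -11513$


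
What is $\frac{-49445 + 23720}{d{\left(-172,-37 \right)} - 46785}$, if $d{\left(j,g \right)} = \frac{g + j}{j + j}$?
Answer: $\frac{8849400}{16093831} \approx 0.54986$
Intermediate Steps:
$d{\left(j,g \right)} = \frac{g + j}{2 j}$
$\frac{-49445 + 23720}{d{\left(-172,-37 \right)} - 46785} = \frac{-49445 + 23720}{\frac{-37 - 172}{2 \left(-172\right)} - 46785} = - \frac{25725}{\frac{1}{2} \left(- \frac{1}{172}\right) \left(-209\right) - 46785} = - \frac{25725}{\frac{209}{344} - 46785} = - \frac{25725}{- \frac{16093831}{344}} = \left(-25725\right) \left(- \frac{344}{16093831}\right) = \frac{8849400}{16093831}$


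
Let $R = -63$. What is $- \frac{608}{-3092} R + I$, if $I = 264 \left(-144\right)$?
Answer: $- \frac{29395944}{773} \approx -38028.0$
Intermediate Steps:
$I = -38016$
$- \frac{608}{-3092} R + I = - \frac{608}{-3092} \left(-63\right) - 38016 = \left(-608\right) \left(- \frac{1}{3092}\right) \left(-63\right) - 38016 = \frac{152}{773} \left(-63\right) - 38016 = - \frac{9576}{773} - 38016 = - \frac{29395944}{773}$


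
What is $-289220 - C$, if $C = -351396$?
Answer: $62176$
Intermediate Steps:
$-289220 - C = -289220 - -351396 = -289220 + 351396 = 62176$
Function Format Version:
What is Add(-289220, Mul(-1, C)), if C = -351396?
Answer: 62176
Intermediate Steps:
Add(-289220, Mul(-1, C)) = Add(-289220, Mul(-1, -351396)) = Add(-289220, 351396) = 62176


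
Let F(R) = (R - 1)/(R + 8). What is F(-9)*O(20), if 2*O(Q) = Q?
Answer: 100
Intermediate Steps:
F(R) = (-1 + R)/(8 + R)
O(Q) = Q/2
F(-9)*O(20) = ((-1 - 9)/(8 - 9))*((½)*20) = (-10/(-1))*10 = -1*(-10)*10 = 10*10 = 100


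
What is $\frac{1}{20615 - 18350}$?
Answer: $\frac{1}{2265} \approx 0.0004415$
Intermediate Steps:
$\frac{1}{20615 - 18350} = \frac{1}{2265}$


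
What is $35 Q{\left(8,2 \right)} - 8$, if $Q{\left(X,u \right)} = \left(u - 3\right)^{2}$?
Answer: $27$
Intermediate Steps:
$Q{\left(X,u \right)} = \left(-3 + u\right)^{2}$
$35 Q{\left(8,2 \right)} - 8 = 35 \left(-3 + 2\right)^{2} - 8 = 35 \left(-1\right)^{2} - 8 = 35 \cdot 1 - 8 = 35 - 8 = 27$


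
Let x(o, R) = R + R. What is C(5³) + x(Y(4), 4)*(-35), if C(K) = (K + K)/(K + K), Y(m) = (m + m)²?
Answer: -279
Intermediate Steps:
Y(m) = 4*m² (Y(m) = (2*m)² = 4*m²)
x(o, R) = 2*R
C(K) = 1 (C(K) = (2*K)/((2*K)) = (2*K)*(1/(2*K)) = 1)
C(5³) + x(Y(4), 4)*(-35) = 1 + (2*4)*(-35) = 1 + 8*(-35) = 1 - 280 = -279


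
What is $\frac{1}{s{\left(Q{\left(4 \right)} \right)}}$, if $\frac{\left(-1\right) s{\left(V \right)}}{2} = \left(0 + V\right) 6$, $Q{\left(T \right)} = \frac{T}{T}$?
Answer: $- \frac{1}{12} \approx -0.083333$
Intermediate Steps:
$Q{\left(T \right)} = 1$
$s{\left(V \right)} = - 12 V$ ($s{\left(V \right)} = - 2 \left(0 + V\right) 6 = - 2 V 6 = - 2 \cdot 6 V = - 12 V$)
$\frac{1}{s{\left(Q{\left(4 \right)} \right)}} = \frac{1}{\left(-12\right) 1} = \frac{1}{-12} = - \frac{1}{12}$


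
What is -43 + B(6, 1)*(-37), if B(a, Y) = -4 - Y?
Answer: 142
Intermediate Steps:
-43 + B(6, 1)*(-37) = -43 + (-4 - 1*1)*(-37) = -43 + (-4 - 1)*(-37) = -43 - 5*(-37) = -43 + 185 = 142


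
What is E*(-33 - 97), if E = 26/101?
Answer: -3380/101 ≈ -33.465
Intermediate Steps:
E = 26/101 (E = 26*(1/101) = 26/101 ≈ 0.25743)
E*(-33 - 97) = 26*(-33 - 97)/101 = (26/101)*(-130) = -3380/101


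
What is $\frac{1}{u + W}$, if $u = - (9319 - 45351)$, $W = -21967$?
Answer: $\frac{1}{14065} \approx 7.1098 \cdot 10^{-5}$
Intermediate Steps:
$u = 36032$ ($u = - (9319 - 45351) = \left(-1\right) \left(-36032\right) = 36032$)
$\frac{1}{u + W} = \frac{1}{36032 - 21967} = \frac{1}{14065}$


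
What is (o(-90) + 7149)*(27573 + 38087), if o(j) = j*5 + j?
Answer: 433946940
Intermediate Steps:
o(j) = 6*j (o(j) = 5*j + j = 6*j)
(o(-90) + 7149)*(27573 + 38087) = (6*(-90) + 7149)*(27573 + 38087) = (-540 + 7149)*65660 = 6609*65660 = 433946940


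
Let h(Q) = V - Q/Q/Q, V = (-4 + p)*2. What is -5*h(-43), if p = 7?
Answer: -1295/43 ≈ -30.116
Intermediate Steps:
V = 6 (V = (-4 + 7)*2 = 3*2 = 6)
h(Q) = 6 - 1/Q (h(Q) = 6 - Q/Q/Q = 6 - 1/Q)
-5*h(-43) = -5*(6 - 1/(-43)) = -5*(6 - 1*(-1/43)) = -5*(6 + 1/43) = -5*259/43 = -1295/43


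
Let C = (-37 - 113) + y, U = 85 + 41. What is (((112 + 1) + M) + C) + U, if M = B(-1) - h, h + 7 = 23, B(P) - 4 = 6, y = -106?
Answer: -23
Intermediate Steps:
B(P) = 10 (B(P) = 4 + 6 = 10)
U = 126
h = 16 (h = -7 + 23 = 16)
C = -256 (C = (-37 - 113) - 106 = -150 - 106 = -256)
M = -6 (M = 10 - 1*16 = 10 - 16 = -6)
(((112 + 1) + M) + C) + U = (((112 + 1) - 6) - 256) + 126 = ((113 - 6) - 256) + 126 = (107 - 256) + 126 = -149 + 126 = -23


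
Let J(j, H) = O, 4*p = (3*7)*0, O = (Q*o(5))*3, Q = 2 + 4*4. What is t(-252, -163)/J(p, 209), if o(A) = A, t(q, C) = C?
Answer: -163/270 ≈ -0.60370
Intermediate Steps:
Q = 18 (Q = 2 + 16 = 18)
O = 270 (O = (18*5)*3 = 90*3 = 270)
p = 0 (p = ((3*7)*0)/4 = (21*0)/4 = (¼)*0 = 0)
J(j, H) = 270
t(-252, -163)/J(p, 209) = -163/270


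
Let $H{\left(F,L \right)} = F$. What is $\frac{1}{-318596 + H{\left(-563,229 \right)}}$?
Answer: $- \frac{1}{319159} \approx -3.1332 \cdot 10^{-6}$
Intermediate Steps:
$\frac{1}{-318596 + H{\left(-563,229 \right)}} = \frac{1}{-318596 - 563} = \frac{1}{-319159} = - \frac{1}{319159}$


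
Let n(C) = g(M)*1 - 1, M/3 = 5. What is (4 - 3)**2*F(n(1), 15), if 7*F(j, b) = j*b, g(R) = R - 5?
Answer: 135/7 ≈ 19.286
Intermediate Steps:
M = 15 (M = 3*5 = 15)
g(R) = -5 + R
n(C) = 9 (n(C) = (-5 + 15)*1 - 1 = 10*1 - 1 = 10 - 1 = 9)
F(j, b) = b*j/7 (F(j, b) = (j*b)/7 = (b*j)/7 = b*j/7)
(4 - 3)**2*F(n(1), 15) = (4 - 3)**2*((1/7)*15*9) = 1**2*(135/7) = 1*(135/7) = 135/7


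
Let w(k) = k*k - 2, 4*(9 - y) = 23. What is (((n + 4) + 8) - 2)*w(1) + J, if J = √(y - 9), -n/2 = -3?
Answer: -16 + I*√23/2 ≈ -16.0 + 2.3979*I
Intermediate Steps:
y = 13/4 (y = 9 - ¼*23 = 9 - 23/4 = 13/4 ≈ 3.2500)
n = 6 (n = -2*(-3) = 6)
J = I*√23/2 (J = √(13/4 - 9) = √(-23/4) = I*√23/2 ≈ 2.3979*I)
w(k) = -2 + k² (w(k) = k² - 2 = -2 + k²)
(((n + 4) + 8) - 2)*w(1) + J = (((6 + 4) + 8) - 2)*(-2 + 1²) + I*√23/2 = ((10 + 8) - 2)*(-2 + 1) + I*√23/2 = (18 - 2)*(-1) + I*√23/2 = 16*(-1) + I*√23/2 = -16 + I*√23/2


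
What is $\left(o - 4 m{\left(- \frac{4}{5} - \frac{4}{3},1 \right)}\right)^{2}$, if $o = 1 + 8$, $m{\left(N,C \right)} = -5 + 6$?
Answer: $25$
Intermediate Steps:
$m{\left(N,C \right)} = 1$
$o = 9$
$\left(o - 4 m{\left(- \frac{4}{5} - \frac{4}{3},1 \right)}\right)^{2} = \left(9 - 4\right)^{2} = 5^{2} = 25$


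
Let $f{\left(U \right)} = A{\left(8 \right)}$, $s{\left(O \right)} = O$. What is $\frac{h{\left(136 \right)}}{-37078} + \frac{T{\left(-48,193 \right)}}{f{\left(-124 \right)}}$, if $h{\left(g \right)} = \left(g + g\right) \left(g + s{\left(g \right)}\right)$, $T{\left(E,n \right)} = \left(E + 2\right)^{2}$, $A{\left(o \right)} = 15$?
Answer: $\frac{38673644}{278085} \approx 139.07$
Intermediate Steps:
$T{\left(E,n \right)} = \left(2 + E\right)^{2}$
$f{\left(U \right)} = 15$
$h{\left(g \right)} = 4 g^{2}$ ($h{\left(g \right)} = \left(g + g\right) \left(g + g\right) = 2 g 2 g = 4 g^{2}$)
$\frac{h{\left(136 \right)}}{-37078} + \frac{T{\left(-48,193 \right)}}{f{\left(-124 \right)}} = \frac{4 \cdot 136^{2}}{-37078} + \frac{\left(2 - 48\right)^{2}}{15} = 4 \cdot 18496 \left(- \frac{1}{37078}\right) + \left(-46\right)^{2} \cdot \frac{1}{15} = 73984 \left(- \frac{1}{37078}\right) + 2116 \cdot \frac{1}{15} = - \frac{36992}{18539} + \frac{2116}{15} = \frac{38673644}{278085}$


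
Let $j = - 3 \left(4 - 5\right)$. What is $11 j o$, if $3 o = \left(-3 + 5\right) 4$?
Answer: $88$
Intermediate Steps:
$o = \frac{8}{3}$ ($o = \frac{\left(-3 + 5\right) 4}{3} = \frac{2 \cdot 4}{3} = \frac{1}{3} \cdot 8 = \frac{8}{3} \approx 2.6667$)
$j = 3$ ($j = \left(-3\right) \left(-1\right) = 3$)
$11 j o = 11 \cdot 3 \cdot \frac{8}{3} = 33 \cdot \frac{8}{3} = 88$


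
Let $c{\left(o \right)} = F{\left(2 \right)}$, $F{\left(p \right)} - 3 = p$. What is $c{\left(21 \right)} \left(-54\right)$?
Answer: $-270$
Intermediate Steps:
$F{\left(p \right)} = 3 + p$
$c{\left(o \right)} = 5$ ($c{\left(o \right)} = 3 + 2 = 5$)
$c{\left(21 \right)} \left(-54\right) = 5 \left(-54\right) = -270$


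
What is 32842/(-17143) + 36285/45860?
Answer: -176820073/157235596 ≈ -1.1246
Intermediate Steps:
32842/(-17143) + 36285/45860 = 32842*(-1/17143) + 36285*(1/45860) = -32842/17143 + 7257/9172 = -176820073/157235596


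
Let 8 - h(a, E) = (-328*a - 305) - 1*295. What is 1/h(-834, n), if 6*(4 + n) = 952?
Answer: -1/272944 ≈ -3.6638e-6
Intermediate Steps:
n = 464/3 (n = -4 + (1/6)*952 = -4 + 476/3 = 464/3 ≈ 154.67)
h(a, E) = 608 + 328*a (h(a, E) = 8 - ((-328*a - 305) - 1*295) = 8 - ((-305 - 328*a) - 295) = 8 - (-600 - 328*a) = 8 + (600 + 328*a) = 608 + 328*a)
1/h(-834, n) = 1/(608 + 328*(-834)) = 1/(608 - 273552) = 1/(-272944) = -1/272944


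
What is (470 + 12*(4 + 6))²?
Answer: 348100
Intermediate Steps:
(470 + 12*(4 + 6))² = (470 + 12*10)² = (470 + 120)² = 590² = 348100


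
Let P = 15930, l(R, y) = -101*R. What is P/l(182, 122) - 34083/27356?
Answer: -75878199/35918428 ≈ -2.1125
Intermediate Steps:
P/l(182, 122) - 34083/27356 = 15930/((-101*182)) - 34083/27356 = 15930/(-18382) - 34083*1/27356 = 15930*(-1/18382) - 4869/3908 = -7965/9191 - 4869/3908 = -75878199/35918428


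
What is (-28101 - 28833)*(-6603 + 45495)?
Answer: -2214277128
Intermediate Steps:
(-28101 - 28833)*(-6603 + 45495) = -56934*38892 = -2214277128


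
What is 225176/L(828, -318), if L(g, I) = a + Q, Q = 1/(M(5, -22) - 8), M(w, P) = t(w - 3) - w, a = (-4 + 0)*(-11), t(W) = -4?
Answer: 3827992/747 ≈ 5124.5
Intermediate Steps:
a = 44 (a = -4*(-11) = 44)
M(w, P) = -4 - w
Q = -1/17 (Q = 1/((-4 - 1*5) - 8) = 1/((-4 - 5) - 8) = 1/(-9 - 8) = 1/(-17) = -1/17 ≈ -0.058824)
L(g, I) = 747/17 (L(g, I) = 44 - 1/17 = 747/17)
225176/L(828, -318) = 225176/(747/17) = 225176*(17/747) = 3827992/747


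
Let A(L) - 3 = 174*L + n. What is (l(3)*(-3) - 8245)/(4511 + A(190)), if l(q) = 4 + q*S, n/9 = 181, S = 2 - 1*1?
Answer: -8266/39203 ≈ -0.21085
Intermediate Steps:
S = 1 (S = 2 - 1 = 1)
n = 1629 (n = 9*181 = 1629)
l(q) = 4 + q (l(q) = 4 + q*1 = 4 + q)
A(L) = 1632 + 174*L (A(L) = 3 + (174*L + 1629) = 3 + (1629 + 174*L) = 1632 + 174*L)
(l(3)*(-3) - 8245)/(4511 + A(190)) = ((4 + 3)*(-3) - 8245)/(4511 + (1632 + 174*190)) = (7*(-3) - 8245)/(4511 + (1632 + 33060)) = (-21 - 8245)/(4511 + 34692) = -8266/39203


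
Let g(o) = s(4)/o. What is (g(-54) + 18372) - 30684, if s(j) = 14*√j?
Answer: -332438/27 ≈ -12313.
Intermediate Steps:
g(o) = 28/o (g(o) = (14*√4)/o = (14*2)/o = 28/o)
(g(-54) + 18372) - 30684 = (28/(-54) + 18372) - 30684 = (28*(-1/54) + 18372) - 30684 = (-14/27 + 18372) - 30684 = 496030/27 - 30684 = -332438/27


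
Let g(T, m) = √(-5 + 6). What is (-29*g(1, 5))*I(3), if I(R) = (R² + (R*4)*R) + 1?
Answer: -1334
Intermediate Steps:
g(T, m) = 1 (g(T, m) = √1 = 1)
I(R) = 1 + 5*R² (I(R) = (R² + (4*R)*R) + 1 = (R² + 4*R²) + 1 = 5*R² + 1 = 1 + 5*R²)
(-29*g(1, 5))*I(3) = (-29*1)*(1 + 5*3²) = -29*(1 + 5*9) = -29*(1 + 45) = -29*46 = -1334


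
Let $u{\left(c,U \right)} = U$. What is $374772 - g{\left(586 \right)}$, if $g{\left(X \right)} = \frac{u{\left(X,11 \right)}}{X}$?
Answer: $\frac{219616381}{586} \approx 3.7477 \cdot 10^{5}$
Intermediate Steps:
$g{\left(X \right)} = \frac{11}{X}$
$374772 - g{\left(586 \right)} = 374772 - \frac{11}{586} = \frac{219616381}{586}$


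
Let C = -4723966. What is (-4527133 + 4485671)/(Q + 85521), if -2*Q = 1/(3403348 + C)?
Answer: -109510927032/225881143957 ≈ -0.48482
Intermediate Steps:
Q = 1/2641236 (Q = -1/(2*(3403348 - 4723966)) = -½/(-1320618) = -½*(-1/1320618) = 1/2641236 ≈ 3.7861e-7)
(-4527133 + 4485671)/(Q + 85521) = (-4527133 + 4485671)/(1/2641236 + 85521) = -41462/225881143957/2641236 = -41462*2641236/225881143957 = -109510927032/225881143957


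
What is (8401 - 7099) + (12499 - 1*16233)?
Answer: -2432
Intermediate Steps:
(8401 - 7099) + (12499 - 1*16233) = 1302 + (12499 - 16233) = 1302 - 3734 = -2432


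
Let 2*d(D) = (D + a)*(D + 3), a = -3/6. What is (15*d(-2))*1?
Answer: -75/4 ≈ -18.750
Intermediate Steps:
a = -1/2 (a = -3*1/6 = -1/2 ≈ -0.50000)
d(D) = (3 + D)*(-1/2 + D)/2 (d(D) = ((D - 1/2)*(D + 3))/2 = ((-1/2 + D)*(3 + D))/2 = ((3 + D)*(-1/2 + D))/2 = (3 + D)*(-1/2 + D)/2)
(15*d(-2))*1 = (15*(-3/4 + (1/2)*(-2)**2 + (5/4)*(-2)))*1 = (15*(-3/4 + (1/2)*4 - 5/2))*1 = (15*(-3/4 + 2 - 5/2))*1 = (15*(-5/4))*1 = -75/4*1 = -75/4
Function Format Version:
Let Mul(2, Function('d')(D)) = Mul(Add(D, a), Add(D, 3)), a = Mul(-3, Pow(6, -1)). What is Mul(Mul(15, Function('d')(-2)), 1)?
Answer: Rational(-75, 4) ≈ -18.750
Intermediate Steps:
a = Rational(-1, 2) (a = Mul(-3, Rational(1, 6)) = Rational(-1, 2) ≈ -0.50000)
Function('d')(D) = Mul(Rational(1, 2), Add(3, D), Add(Rational(-1, 2), D)) (Function('d')(D) = Mul(Rational(1, 2), Mul(Add(D, Rational(-1, 2)), Add(D, 3))) = Mul(Rational(1, 2), Mul(Add(Rational(-1, 2), D), Add(3, D))) = Mul(Rational(1, 2), Mul(Add(3, D), Add(Rational(-1, 2), D))) = Mul(Rational(1, 2), Add(3, D), Add(Rational(-1, 2), D)))
Mul(Mul(15, Function('d')(-2)), 1) = Mul(Mul(15, Add(Rational(-3, 4), Mul(Rational(1, 2), Pow(-2, 2)), Mul(Rational(5, 4), -2))), 1) = Mul(Mul(15, Add(Rational(-3, 4), Mul(Rational(1, 2), 4), Rational(-5, 2))), 1) = Mul(Mul(15, Add(Rational(-3, 4), 2, Rational(-5, 2))), 1) = Mul(Mul(15, Rational(-5, 4)), 1) = Mul(Rational(-75, 4), 1) = Rational(-75, 4)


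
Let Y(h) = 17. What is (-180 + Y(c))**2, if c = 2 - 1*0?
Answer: 26569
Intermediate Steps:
c = 2 (c = 2 + 0 = 2)
(-180 + Y(c))**2 = (-180 + 17)**2 = (-163)**2 = 26569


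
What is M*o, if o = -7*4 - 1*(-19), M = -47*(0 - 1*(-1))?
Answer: 423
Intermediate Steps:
M = -47 (M = -47*(0 + 1) = -47*1 = -47)
o = -9 (o = -28 + 19 = -9)
M*o = -47*(-9) = 423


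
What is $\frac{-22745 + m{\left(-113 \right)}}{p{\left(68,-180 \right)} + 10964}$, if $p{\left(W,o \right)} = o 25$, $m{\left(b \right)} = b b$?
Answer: $- \frac{1247}{808} \approx -1.5433$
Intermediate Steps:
$m{\left(b \right)} = b^{2}$
$p{\left(W,o \right)} = 25 o$
$\frac{-22745 + m{\left(-113 \right)}}{p{\left(68,-180 \right)} + 10964} = \frac{-22745 + \left(-113\right)^{2}}{25 \left(-180\right) + 10964} = \frac{-22745 + 12769}{-4500 + 10964} = - \frac{9976}{6464} = \left(-9976\right) \frac{1}{6464} = - \frac{1247}{808}$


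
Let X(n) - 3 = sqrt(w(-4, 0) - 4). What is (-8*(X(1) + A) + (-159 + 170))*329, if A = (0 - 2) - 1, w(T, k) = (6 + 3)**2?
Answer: 3619 - 2632*sqrt(77) ≈ -19477.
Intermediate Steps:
w(T, k) = 81 (w(T, k) = 9**2 = 81)
A = -3 (A = -2 - 1 = -3)
X(n) = 3 + sqrt(77) (X(n) = 3 + sqrt(81 - 4) = 3 + sqrt(77))
(-8*(X(1) + A) + (-159 + 170))*329 = (-8*((3 + sqrt(77)) - 3) + (-159 + 170))*329 = (-8*sqrt(77) + 11)*329 = (11 - 8*sqrt(77))*329 = 3619 - 2632*sqrt(77)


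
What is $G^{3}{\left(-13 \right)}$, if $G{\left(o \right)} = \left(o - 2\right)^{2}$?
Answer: $11390625$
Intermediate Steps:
$G{\left(o \right)} = \left(-2 + o\right)^{2}$
$G^{3}{\left(-13 \right)} = \left(\left(-2 - 13\right)^{2}\right)^{3} = \left(\left(-15\right)^{2}\right)^{3} = 225^{3} = 11390625$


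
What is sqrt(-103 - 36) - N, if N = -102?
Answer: 102 + I*sqrt(139) ≈ 102.0 + 11.79*I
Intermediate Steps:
sqrt(-103 - 36) - N = sqrt(-103 - 36) - 1*(-102) = sqrt(-139) + 102 = I*sqrt(139) + 102 = 102 + I*sqrt(139)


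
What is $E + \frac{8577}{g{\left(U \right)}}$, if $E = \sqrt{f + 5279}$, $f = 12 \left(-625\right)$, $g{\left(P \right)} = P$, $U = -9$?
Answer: $-953 + i \sqrt{2221} \approx -953.0 + 47.128 i$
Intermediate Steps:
$f = -7500$
$E = i \sqrt{2221}$ ($E = \sqrt{-7500 + 5279} = \sqrt{-2221} = i \sqrt{2221} \approx 47.128 i$)
$E + \frac{8577}{g{\left(U \right)}} = i \sqrt{2221} + \frac{8577}{-9} = i \sqrt{2221} + 8577 \left(- \frac{1}{9}\right) = i \sqrt{2221} - 953 = -953 + i \sqrt{2221}$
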